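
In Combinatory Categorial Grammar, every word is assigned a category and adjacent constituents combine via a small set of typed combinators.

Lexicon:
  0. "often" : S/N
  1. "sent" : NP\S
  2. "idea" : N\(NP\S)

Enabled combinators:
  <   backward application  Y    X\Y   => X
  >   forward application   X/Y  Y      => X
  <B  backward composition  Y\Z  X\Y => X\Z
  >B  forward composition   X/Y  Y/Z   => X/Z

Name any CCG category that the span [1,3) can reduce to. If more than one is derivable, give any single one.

N

[0,3] S   >
  [0,1] "often" : S/N
  [1,3] N   <
    [1,2] "sent" : NP\S
    [2,3] "idea" : N\(NP\S)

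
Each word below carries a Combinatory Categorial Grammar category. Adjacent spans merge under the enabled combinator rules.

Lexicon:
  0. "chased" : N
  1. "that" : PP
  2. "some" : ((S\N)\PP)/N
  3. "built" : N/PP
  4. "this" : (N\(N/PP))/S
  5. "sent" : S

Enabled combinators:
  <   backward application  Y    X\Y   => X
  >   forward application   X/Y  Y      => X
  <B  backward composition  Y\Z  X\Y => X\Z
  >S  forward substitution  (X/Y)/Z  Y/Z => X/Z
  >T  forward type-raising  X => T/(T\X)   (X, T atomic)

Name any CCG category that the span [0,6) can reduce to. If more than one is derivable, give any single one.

S

[0,6] S   >
  [0,1] S/(S\N)   >T
    [0,1] "chased" : N
  [1,6] S\N   <
    [1,2] "that" : PP
    [2,6] (S\N)\PP   >
      [2,3] "some" : ((S\N)\PP)/N
      [3,6] N   <
        [3,4] "built" : N/PP
        [4,6] N\(N/PP)   >
          [4,5] "this" : (N\(N/PP))/S
          [5,6] "sent" : S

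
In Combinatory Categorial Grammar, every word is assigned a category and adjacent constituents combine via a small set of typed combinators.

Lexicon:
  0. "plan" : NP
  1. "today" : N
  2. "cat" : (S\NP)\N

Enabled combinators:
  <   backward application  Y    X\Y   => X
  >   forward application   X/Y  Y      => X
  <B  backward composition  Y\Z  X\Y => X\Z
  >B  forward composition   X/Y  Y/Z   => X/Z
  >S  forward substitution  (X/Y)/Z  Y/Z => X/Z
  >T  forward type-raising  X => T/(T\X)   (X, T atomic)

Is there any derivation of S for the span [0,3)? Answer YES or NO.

[0,3] S   >
  [0,1] S/(S\NP)   >T
    [0,1] "plan" : NP
  [1,3] S\NP   <
    [1,2] "today" : N
    [2,3] "cat" : (S\NP)\N

YES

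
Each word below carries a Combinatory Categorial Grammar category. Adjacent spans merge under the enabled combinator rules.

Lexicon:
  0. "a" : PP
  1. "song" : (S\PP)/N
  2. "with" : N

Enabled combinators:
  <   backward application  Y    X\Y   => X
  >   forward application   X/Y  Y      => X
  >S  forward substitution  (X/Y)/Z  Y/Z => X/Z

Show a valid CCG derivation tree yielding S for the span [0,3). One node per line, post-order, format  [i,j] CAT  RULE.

[0,3] S   <
  [0,1] "a" : PP
  [1,3] S\PP   >
    [1,2] "song" : (S\PP)/N
    [2,3] "with" : N

[0,1] PP  lex  "a"
[1,2] (S\PP)/N  lex  "song"
[2,3] N  lex  "with"
[1,3] S\PP  >  k=2
[0,3] S  <  k=1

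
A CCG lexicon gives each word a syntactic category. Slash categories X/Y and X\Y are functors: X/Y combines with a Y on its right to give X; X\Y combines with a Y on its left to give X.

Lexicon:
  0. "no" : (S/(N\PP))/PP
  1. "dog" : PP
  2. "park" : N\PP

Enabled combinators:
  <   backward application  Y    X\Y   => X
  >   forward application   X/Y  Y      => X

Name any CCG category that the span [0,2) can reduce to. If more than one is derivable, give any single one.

S/(N\PP)

[0,3] S   >
  [0,2] S/(N\PP)   >
    [0,1] "no" : (S/(N\PP))/PP
    [1,2] "dog" : PP
  [2,3] "park" : N\PP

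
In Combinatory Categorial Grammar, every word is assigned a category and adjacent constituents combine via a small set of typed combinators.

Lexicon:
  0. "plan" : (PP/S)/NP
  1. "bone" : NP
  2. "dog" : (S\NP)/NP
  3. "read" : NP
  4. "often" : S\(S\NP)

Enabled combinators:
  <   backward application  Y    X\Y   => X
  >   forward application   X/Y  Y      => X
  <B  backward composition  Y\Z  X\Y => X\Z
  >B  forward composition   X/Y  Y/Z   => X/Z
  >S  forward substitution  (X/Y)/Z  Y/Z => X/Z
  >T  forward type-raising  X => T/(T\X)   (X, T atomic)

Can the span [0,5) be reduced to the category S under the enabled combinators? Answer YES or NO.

NO

(PP/S)/NP NP (S\NP)/NP NP S\(S\NP)
CKY chart[0,5] = {N/(N\PP), NP/(NP\PP), PP, PP/(PP\PP), PP/(S\S), S/(S\PP)}; S ∉ chart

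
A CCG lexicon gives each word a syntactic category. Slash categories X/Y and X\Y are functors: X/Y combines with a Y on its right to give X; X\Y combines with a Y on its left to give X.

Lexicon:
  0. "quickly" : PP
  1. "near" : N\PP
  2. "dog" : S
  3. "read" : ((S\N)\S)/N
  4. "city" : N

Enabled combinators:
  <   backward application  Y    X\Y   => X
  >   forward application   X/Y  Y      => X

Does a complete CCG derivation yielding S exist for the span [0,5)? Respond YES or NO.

[0,5] S   <
  [0,2] N   <
    [0,1] "quickly" : PP
    [1,2] "near" : N\PP
  [2,5] S\N   <
    [2,3] "dog" : S
    [3,5] (S\N)\S   >
      [3,4] "read" : ((S\N)\S)/N
      [4,5] "city" : N

YES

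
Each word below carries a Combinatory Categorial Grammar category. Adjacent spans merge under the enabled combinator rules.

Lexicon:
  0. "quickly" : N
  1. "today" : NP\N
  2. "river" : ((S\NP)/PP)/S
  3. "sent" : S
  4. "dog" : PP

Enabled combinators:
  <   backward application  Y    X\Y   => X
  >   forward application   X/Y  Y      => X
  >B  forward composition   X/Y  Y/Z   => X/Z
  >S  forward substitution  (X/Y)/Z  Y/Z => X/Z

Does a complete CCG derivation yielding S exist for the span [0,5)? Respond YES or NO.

[0,5] S   <
  [0,2] NP   <
    [0,1] "quickly" : N
    [1,2] "today" : NP\N
  [2,5] S\NP   >
    [2,4] (S\NP)/PP   >
      [2,3] "river" : ((S\NP)/PP)/S
      [3,4] "sent" : S
    [4,5] "dog" : PP

YES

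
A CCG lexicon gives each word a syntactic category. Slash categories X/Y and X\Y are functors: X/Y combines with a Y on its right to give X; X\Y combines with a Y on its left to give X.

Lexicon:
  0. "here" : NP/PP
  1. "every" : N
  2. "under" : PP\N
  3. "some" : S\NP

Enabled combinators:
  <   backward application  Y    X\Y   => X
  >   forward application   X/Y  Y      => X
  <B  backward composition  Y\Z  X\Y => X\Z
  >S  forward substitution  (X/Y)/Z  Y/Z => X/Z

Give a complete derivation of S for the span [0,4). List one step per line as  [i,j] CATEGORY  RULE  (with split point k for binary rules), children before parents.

[0,1] NP/PP  lex  "here"
[1,2] N  lex  "every"
[2,3] PP\N  lex  "under"
[1,3] PP  <  k=2
[0,3] NP  >  k=1
[3,4] S\NP  lex  "some"
[0,4] S  <  k=3

[0,4] S   <
  [0,3] NP   >
    [0,1] "here" : NP/PP
    [1,3] PP   <
      [1,2] "every" : N
      [2,3] "under" : PP\N
  [3,4] "some" : S\NP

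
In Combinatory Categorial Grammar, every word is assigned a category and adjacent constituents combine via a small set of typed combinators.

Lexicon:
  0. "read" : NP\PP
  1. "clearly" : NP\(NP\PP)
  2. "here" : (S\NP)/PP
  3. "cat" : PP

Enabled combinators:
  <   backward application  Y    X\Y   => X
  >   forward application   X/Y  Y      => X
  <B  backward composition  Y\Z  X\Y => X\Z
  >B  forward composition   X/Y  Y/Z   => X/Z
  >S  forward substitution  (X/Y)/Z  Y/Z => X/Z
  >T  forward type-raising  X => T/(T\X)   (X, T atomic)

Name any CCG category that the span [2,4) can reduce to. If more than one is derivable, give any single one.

[0,4] S   <
  [0,2] NP   <
    [0,1] "read" : NP\PP
    [1,2] "clearly" : NP\(NP\PP)
  [2,4] S\NP   >
    [2,3] "here" : (S\NP)/PP
    [3,4] "cat" : PP

S\NP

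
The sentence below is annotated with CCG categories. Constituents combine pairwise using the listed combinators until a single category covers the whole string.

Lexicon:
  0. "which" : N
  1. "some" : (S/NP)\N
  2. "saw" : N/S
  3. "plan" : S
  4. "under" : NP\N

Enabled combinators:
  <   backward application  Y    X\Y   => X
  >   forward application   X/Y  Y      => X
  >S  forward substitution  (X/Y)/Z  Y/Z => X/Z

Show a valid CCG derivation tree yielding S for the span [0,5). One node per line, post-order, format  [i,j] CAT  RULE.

[0,1] N  lex  "which"
[1,2] (S/NP)\N  lex  "some"
[0,2] S/NP  <  k=1
[2,3] N/S  lex  "saw"
[3,4] S  lex  "plan"
[2,4] N  >  k=3
[4,5] NP\N  lex  "under"
[2,5] NP  <  k=4
[0,5] S  >  k=2

[0,5] S   >
  [0,2] S/NP   <
    [0,1] "which" : N
    [1,2] "some" : (S/NP)\N
  [2,5] NP   <
    [2,4] N   >
      [2,3] "saw" : N/S
      [3,4] "plan" : S
    [4,5] "under" : NP\N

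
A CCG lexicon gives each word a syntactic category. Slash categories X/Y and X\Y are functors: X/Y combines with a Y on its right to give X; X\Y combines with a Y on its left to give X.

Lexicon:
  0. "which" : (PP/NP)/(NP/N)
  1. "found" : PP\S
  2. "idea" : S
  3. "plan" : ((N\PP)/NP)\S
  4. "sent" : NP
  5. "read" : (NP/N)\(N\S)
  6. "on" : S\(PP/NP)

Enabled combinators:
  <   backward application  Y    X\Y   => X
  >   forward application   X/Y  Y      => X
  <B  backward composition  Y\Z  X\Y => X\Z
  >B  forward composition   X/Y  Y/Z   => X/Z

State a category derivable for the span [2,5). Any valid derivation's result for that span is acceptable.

N\PP

[0,7] S   <
  [0,6] PP/NP   >
    [0,1] "which" : (PP/NP)/(NP/N)
    [1,6] NP/N   <
      [1,5] N\S   <B
        [1,2] "found" : PP\S
        [2,5] N\PP   >
          [2,4] (N\PP)/NP   <
            [2,3] "idea" : S
            [3,4] "plan" : ((N\PP)/NP)\S
          [4,5] "sent" : NP
      [5,6] "read" : (NP/N)\(N\S)
  [6,7] "on" : S\(PP/NP)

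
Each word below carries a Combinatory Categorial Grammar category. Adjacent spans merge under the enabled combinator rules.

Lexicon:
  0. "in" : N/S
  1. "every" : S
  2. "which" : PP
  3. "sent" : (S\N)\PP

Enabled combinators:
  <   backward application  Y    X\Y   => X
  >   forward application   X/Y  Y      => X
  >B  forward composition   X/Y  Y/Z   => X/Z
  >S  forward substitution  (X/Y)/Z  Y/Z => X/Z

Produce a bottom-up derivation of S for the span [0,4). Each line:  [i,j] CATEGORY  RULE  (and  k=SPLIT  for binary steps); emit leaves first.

[0,1] N/S  lex  "in"
[1,2] S  lex  "every"
[0,2] N  >  k=1
[2,3] PP  lex  "which"
[3,4] (S\N)\PP  lex  "sent"
[2,4] S\N  <  k=3
[0,4] S  <  k=2

[0,4] S   <
  [0,2] N   >
    [0,1] "in" : N/S
    [1,2] "every" : S
  [2,4] S\N   <
    [2,3] "which" : PP
    [3,4] "sent" : (S\N)\PP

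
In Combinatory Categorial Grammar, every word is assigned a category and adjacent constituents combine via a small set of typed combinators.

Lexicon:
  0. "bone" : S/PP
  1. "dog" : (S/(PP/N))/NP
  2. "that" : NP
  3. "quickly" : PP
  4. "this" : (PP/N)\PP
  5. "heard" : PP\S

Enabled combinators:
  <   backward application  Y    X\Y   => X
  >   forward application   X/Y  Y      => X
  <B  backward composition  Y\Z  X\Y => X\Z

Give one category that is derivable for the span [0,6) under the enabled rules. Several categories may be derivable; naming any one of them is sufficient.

[0,6] S   >
  [0,1] "bone" : S/PP
  [1,6] PP   <
    [1,5] S   >
      [1,3] S/(PP/N)   >
        [1,2] "dog" : (S/(PP/N))/NP
        [2,3] "that" : NP
      [3,5] PP/N   <
        [3,4] "quickly" : PP
        [4,5] "this" : (PP/N)\PP
    [5,6] "heard" : PP\S

S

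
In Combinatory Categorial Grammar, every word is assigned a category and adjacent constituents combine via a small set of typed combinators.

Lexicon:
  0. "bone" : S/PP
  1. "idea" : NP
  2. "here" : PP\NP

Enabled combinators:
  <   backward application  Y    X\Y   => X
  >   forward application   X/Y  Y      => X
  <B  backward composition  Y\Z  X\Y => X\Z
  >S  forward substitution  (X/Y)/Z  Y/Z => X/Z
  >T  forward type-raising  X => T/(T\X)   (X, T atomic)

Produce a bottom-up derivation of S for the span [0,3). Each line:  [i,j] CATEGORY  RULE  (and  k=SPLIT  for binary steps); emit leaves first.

[0,1] S/PP  lex  "bone"
[1,2] NP  lex  "idea"
[2,3] PP\NP  lex  "here"
[1,3] PP  <  k=2
[0,3] S  >  k=1

[0,3] S   >
  [0,1] "bone" : S/PP
  [1,3] PP   <
    [1,2] "idea" : NP
    [2,3] "here" : PP\NP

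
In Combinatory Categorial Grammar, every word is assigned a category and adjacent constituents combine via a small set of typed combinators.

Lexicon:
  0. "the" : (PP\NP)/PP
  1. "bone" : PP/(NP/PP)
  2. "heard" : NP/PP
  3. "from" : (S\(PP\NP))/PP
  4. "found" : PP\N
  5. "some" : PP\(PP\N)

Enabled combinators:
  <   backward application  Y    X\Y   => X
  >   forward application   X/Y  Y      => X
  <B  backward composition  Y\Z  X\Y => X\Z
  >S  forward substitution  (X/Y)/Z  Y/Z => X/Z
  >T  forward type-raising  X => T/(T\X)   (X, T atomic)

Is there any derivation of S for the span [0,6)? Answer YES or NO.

[0,6] S   <
  [0,3] PP\NP   >
    [0,1] "the" : (PP\NP)/PP
    [1,3] PP   >
      [1,2] "bone" : PP/(NP/PP)
      [2,3] "heard" : NP/PP
  [3,6] S\(PP\NP)   >
    [3,4] "from" : (S\(PP\NP))/PP
    [4,6] PP   <
      [4,5] "found" : PP\N
      [5,6] "some" : PP\(PP\N)

YES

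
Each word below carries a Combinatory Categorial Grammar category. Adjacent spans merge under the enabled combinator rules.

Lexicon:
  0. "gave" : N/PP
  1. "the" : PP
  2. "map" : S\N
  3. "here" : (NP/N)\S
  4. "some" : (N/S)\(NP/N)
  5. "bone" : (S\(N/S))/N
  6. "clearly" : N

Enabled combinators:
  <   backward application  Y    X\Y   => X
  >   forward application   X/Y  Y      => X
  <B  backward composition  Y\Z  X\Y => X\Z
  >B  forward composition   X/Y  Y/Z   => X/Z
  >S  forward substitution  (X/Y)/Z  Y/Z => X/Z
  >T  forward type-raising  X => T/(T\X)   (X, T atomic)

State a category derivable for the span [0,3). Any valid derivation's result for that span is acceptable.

S

[0,7] S   <
  [0,5] N/S   <
    [0,4] NP/N   <
      [0,3] S   <
        [0,2] N   >
          [0,1] "gave" : N/PP
          [1,2] "the" : PP
        [2,3] "map" : S\N
      [3,4] "here" : (NP/N)\S
    [4,5] "some" : (N/S)\(NP/N)
  [5,7] S\(N/S)   >
    [5,6] "bone" : (S\(N/S))/N
    [6,7] "clearly" : N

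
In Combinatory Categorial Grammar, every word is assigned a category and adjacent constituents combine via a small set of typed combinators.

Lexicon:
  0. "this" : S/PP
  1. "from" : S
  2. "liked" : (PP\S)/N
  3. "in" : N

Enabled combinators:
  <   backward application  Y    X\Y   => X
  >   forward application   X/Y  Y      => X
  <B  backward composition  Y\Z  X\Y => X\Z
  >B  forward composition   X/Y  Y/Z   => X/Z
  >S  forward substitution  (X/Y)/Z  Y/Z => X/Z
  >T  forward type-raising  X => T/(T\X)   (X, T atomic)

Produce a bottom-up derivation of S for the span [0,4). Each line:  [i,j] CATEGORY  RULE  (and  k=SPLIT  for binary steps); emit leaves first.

[0,4] S   >
  [0,1] "this" : S/PP
  [1,4] PP   <
    [1,2] "from" : S
    [2,4] PP\S   >
      [2,3] "liked" : (PP\S)/N
      [3,4] "in" : N

[0,1] S/PP  lex  "this"
[1,2] S  lex  "from"
[2,3] (PP\S)/N  lex  "liked"
[3,4] N  lex  "in"
[2,4] PP\S  >  k=3
[1,4] PP  <  k=2
[0,4] S  >  k=1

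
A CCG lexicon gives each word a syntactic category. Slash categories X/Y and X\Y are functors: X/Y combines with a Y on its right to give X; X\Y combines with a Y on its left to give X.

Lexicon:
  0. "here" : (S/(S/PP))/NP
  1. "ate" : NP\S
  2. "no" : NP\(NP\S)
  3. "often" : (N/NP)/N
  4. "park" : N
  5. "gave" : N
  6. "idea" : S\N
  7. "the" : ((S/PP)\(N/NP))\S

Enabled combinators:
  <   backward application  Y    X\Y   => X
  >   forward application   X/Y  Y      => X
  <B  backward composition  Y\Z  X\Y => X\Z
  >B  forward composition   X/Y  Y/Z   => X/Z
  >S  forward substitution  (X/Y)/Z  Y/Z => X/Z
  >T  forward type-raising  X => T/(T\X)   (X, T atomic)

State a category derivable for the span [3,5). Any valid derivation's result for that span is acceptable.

N/NP

[0,8] S   >
  [0,3] S/(S/PP)   >
    [0,1] "here" : (S/(S/PP))/NP
    [1,3] NP   <
      [1,2] "ate" : NP\S
      [2,3] "no" : NP\(NP\S)
  [3,8] S/PP   <
    [3,5] N/NP   >
      [3,4] "often" : (N/NP)/N
      [4,5] "park" : N
    [5,8] (S/PP)\(N/NP)   <
      [5,7] S   <
        [5,6] "gave" : N
        [6,7] "idea" : S\N
      [7,8] "the" : ((S/PP)\(N/NP))\S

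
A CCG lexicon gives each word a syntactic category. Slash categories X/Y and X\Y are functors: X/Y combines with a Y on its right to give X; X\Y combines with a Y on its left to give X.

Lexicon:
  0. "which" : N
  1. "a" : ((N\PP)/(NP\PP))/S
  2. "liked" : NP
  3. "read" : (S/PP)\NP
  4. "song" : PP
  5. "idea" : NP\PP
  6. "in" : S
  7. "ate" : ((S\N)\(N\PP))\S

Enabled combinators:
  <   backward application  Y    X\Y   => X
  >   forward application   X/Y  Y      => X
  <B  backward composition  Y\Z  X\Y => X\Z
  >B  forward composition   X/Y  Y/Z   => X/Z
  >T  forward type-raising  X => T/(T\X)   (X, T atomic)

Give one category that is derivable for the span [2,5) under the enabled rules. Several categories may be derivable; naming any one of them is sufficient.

S

[0,8] S   <
  [0,1] "which" : N
  [1,8] S\N   <
    [1,6] N\PP   >
      [1,5] (N\PP)/(NP\PP)   >
        [1,2] "a" : ((N\PP)/(NP\PP))/S
        [2,5] S   >
          [2,4] S/PP   <
            [2,3] "liked" : NP
            [3,4] "read" : (S/PP)\NP
          [4,5] "song" : PP
      [5,6] "idea" : NP\PP
    [6,8] (S\N)\(N\PP)   <
      [6,7] "in" : S
      [7,8] "ate" : ((S\N)\(N\PP))\S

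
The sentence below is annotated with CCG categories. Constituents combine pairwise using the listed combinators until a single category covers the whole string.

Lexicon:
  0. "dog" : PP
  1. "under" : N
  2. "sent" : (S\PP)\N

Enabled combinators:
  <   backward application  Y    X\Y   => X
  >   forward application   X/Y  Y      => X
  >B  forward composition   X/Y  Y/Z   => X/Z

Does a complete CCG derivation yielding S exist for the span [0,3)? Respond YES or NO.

[0,3] S   <
  [0,1] "dog" : PP
  [1,3] S\PP   <
    [1,2] "under" : N
    [2,3] "sent" : (S\PP)\N

YES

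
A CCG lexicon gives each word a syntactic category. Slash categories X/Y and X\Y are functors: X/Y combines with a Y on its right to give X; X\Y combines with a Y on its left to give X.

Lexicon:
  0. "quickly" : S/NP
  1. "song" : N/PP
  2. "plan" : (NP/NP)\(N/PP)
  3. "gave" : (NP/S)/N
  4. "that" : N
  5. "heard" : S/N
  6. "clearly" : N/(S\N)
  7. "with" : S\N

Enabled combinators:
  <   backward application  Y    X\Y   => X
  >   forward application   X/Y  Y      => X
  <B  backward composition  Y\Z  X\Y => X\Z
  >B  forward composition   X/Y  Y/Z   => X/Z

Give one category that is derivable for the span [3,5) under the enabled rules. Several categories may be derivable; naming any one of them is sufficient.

[0,8] S   >
  [0,3] S/NP   >B
    [0,1] "quickly" : S/NP
    [1,3] NP/NP   <
      [1,2] "song" : N/PP
      [2,3] "plan" : (NP/NP)\(N/PP)
  [3,8] NP   >
    [3,5] NP/S   >
      [3,4] "gave" : (NP/S)/N
      [4,5] "that" : N
    [5,8] S   >
      [5,6] "heard" : S/N
      [6,8] N   >
        [6,7] "clearly" : N/(S\N)
        [7,8] "with" : S\N

NP/S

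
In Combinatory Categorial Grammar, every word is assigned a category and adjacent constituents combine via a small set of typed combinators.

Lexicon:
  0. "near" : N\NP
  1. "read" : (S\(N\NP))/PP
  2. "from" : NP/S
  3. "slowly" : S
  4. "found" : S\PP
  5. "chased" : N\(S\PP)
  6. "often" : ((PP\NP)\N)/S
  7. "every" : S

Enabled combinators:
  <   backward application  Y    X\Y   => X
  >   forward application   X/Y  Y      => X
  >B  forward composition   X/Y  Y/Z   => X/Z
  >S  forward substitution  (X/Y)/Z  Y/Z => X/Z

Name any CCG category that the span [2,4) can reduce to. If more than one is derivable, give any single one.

NP

[0,8] S   <
  [0,1] "near" : N\NP
  [1,8] S\(N\NP)   >
    [1,2] "read" : (S\(N\NP))/PP
    [2,8] PP   <
      [2,4] NP   >
        [2,3] "from" : NP/S
        [3,4] "slowly" : S
      [4,8] PP\NP   <
        [4,6] N   <
          [4,5] "found" : S\PP
          [5,6] "chased" : N\(S\PP)
        [6,8] (PP\NP)\N   >
          [6,7] "often" : ((PP\NP)\N)/S
          [7,8] "every" : S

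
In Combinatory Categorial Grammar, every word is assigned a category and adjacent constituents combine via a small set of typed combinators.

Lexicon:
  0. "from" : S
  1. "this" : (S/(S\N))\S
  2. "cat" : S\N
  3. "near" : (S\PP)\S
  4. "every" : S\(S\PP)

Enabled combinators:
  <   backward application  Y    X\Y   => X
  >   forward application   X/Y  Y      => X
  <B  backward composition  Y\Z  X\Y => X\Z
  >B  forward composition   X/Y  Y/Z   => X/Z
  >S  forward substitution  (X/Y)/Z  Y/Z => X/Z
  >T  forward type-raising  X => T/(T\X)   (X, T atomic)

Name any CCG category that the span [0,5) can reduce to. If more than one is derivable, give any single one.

[0,5] S   <
  [0,4] S\PP   <
    [0,3] S   >
      [0,2] S/(S\N)   <
        [0,1] "from" : S
        [1,2] "this" : (S/(S\N))\S
      [2,3] "cat" : S\N
    [3,4] "near" : (S\PP)\S
  [4,5] "every" : S\(S\PP)

S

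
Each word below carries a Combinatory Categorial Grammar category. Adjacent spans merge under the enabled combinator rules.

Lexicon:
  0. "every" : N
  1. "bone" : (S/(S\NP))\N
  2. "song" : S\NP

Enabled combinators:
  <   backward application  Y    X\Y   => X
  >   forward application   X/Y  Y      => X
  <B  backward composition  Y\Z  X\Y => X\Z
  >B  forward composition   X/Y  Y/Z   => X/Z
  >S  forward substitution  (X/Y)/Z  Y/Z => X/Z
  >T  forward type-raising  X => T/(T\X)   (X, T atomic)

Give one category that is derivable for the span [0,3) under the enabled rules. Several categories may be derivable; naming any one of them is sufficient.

[0,3] S   >
  [0,2] S/(S\NP)   <
    [0,1] "every" : N
    [1,2] "bone" : (S/(S\NP))\N
  [2,3] "song" : S\NP

S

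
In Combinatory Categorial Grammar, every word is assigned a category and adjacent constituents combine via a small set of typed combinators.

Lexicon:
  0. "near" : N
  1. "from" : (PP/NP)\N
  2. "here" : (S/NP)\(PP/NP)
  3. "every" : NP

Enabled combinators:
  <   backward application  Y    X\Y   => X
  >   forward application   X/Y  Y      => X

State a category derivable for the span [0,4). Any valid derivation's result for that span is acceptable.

S

[0,4] S   >
  [0,3] S/NP   <
    [0,2] PP/NP   <
      [0,1] "near" : N
      [1,2] "from" : (PP/NP)\N
    [2,3] "here" : (S/NP)\(PP/NP)
  [3,4] "every" : NP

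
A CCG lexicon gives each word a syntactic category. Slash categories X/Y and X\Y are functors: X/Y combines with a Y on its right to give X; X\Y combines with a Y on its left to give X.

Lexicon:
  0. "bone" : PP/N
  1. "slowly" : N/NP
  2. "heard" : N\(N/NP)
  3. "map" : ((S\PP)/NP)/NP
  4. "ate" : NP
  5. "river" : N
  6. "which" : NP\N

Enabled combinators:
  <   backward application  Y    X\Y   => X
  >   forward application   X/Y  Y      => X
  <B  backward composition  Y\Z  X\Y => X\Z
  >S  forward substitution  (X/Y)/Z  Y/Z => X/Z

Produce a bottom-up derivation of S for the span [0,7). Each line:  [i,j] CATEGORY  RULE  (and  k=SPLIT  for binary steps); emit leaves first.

[0,7] S   <
  [0,3] PP   >
    [0,1] "bone" : PP/N
    [1,3] N   <
      [1,2] "slowly" : N/NP
      [2,3] "heard" : N\(N/NP)
  [3,7] S\PP   >
    [3,5] (S\PP)/NP   >
      [3,4] "map" : ((S\PP)/NP)/NP
      [4,5] "ate" : NP
    [5,7] NP   <
      [5,6] "river" : N
      [6,7] "which" : NP\N

[0,1] PP/N  lex  "bone"
[1,2] N/NP  lex  "slowly"
[2,3] N\(N/NP)  lex  "heard"
[1,3] N  <  k=2
[0,3] PP  >  k=1
[3,4] ((S\PP)/NP)/NP  lex  "map"
[4,5] NP  lex  "ate"
[3,5] (S\PP)/NP  >  k=4
[5,6] N  lex  "river"
[6,7] NP\N  lex  "which"
[5,7] NP  <  k=6
[3,7] S\PP  >  k=5
[0,7] S  <  k=3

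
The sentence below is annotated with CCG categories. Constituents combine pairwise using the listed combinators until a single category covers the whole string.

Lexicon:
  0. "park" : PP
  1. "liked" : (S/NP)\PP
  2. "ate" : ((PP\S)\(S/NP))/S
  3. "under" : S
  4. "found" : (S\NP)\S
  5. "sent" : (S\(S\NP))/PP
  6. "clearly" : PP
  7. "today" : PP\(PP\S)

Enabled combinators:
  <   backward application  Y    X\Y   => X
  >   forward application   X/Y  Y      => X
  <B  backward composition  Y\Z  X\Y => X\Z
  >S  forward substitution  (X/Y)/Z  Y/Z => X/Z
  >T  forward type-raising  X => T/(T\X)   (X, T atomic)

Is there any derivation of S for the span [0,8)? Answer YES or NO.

NO

PP (S/NP)\PP ((PP\S)\(S/NP))/S S (S\NP)\S (S\(S\NP))/PP PP PP\(PP\S)
CKY chart[0,8] = {N/(N\PP), NP/(NP\PP), PP, PP/(PP\PP), S/(S\PP)}; S ∉ chart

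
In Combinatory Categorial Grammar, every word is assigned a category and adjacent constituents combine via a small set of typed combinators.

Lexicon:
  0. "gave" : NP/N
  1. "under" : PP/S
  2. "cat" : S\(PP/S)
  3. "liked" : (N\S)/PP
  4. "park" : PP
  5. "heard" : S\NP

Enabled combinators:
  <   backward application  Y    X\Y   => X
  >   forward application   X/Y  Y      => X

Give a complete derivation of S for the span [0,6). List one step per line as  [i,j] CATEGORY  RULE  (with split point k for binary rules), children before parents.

[0,6] S   <
  [0,5] NP   >
    [0,1] "gave" : NP/N
    [1,5] N   <
      [1,3] S   <
        [1,2] "under" : PP/S
        [2,3] "cat" : S\(PP/S)
      [3,5] N\S   >
        [3,4] "liked" : (N\S)/PP
        [4,5] "park" : PP
  [5,6] "heard" : S\NP

[0,1] NP/N  lex  "gave"
[1,2] PP/S  lex  "under"
[2,3] S\(PP/S)  lex  "cat"
[1,3] S  <  k=2
[3,4] (N\S)/PP  lex  "liked"
[4,5] PP  lex  "park"
[3,5] N\S  >  k=4
[1,5] N  <  k=3
[0,5] NP  >  k=1
[5,6] S\NP  lex  "heard"
[0,6] S  <  k=5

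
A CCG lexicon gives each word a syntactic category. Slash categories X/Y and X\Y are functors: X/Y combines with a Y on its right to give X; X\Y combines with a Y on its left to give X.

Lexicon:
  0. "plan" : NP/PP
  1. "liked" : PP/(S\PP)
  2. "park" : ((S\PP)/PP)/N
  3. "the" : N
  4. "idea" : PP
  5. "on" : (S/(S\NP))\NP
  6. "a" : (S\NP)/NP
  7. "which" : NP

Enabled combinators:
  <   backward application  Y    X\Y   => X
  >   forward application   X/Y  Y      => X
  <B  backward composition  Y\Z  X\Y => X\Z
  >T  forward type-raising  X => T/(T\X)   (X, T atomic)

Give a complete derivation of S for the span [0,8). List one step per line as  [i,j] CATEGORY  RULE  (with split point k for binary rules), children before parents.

[0,1] NP/PP  lex  "plan"
[1,2] PP/(S\PP)  lex  "liked"
[2,3] ((S\PP)/PP)/N  lex  "park"
[3,4] N  lex  "the"
[2,4] (S\PP)/PP  >  k=3
[4,5] PP  lex  "idea"
[2,5] S\PP  >  k=4
[1,5] PP  >  k=2
[0,5] NP  >  k=1
[5,6] (S/(S\NP))\NP  lex  "on"
[0,6] S/(S\NP)  <  k=5
[6,7] (S\NP)/NP  lex  "a"
[7,8] NP  lex  "which"
[6,8] S\NP  >  k=7
[0,8] S  >  k=6

[0,8] S   >
  [0,6] S/(S\NP)   <
    [0,5] NP   >
      [0,1] "plan" : NP/PP
      [1,5] PP   >
        [1,2] "liked" : PP/(S\PP)
        [2,5] S\PP   >
          [2,4] (S\PP)/PP   >
            [2,3] "park" : ((S\PP)/PP)/N
            [3,4] "the" : N
          [4,5] "idea" : PP
    [5,6] "on" : (S/(S\NP))\NP
  [6,8] S\NP   >
    [6,7] "a" : (S\NP)/NP
    [7,8] "which" : NP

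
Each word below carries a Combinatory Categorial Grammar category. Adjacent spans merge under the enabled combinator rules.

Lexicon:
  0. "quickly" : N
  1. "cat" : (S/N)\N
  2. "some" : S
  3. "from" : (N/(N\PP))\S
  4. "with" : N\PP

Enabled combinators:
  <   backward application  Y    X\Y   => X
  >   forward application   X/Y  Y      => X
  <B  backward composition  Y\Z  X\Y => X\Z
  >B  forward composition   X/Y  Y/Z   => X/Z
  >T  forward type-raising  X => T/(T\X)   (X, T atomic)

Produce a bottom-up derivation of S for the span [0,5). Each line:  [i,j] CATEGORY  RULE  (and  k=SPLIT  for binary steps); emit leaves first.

[0,5] S   >
  [0,2] S/N   <
    [0,1] "quickly" : N
    [1,2] "cat" : (S/N)\N
  [2,5] N   >
    [2,4] N/(N\PP)   <
      [2,3] "some" : S
      [3,4] "from" : (N/(N\PP))\S
    [4,5] "with" : N\PP

[0,1] N  lex  "quickly"
[1,2] (S/N)\N  lex  "cat"
[0,2] S/N  <  k=1
[2,3] S  lex  "some"
[3,4] (N/(N\PP))\S  lex  "from"
[2,4] N/(N\PP)  <  k=3
[4,5] N\PP  lex  "with"
[2,5] N  >  k=4
[0,5] S  >  k=2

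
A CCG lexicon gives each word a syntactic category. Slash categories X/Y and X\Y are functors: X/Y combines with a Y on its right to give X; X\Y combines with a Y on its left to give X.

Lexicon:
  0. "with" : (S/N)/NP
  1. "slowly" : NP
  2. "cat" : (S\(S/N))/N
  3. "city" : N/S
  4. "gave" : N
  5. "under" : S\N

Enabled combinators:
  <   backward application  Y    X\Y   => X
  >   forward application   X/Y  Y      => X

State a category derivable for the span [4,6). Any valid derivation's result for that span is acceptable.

S

[0,6] S   <
  [0,2] S/N   >
    [0,1] "with" : (S/N)/NP
    [1,2] "slowly" : NP
  [2,6] S\(S/N)   >
    [2,3] "cat" : (S\(S/N))/N
    [3,6] N   >
      [3,4] "city" : N/S
      [4,6] S   <
        [4,5] "gave" : N
        [5,6] "under" : S\N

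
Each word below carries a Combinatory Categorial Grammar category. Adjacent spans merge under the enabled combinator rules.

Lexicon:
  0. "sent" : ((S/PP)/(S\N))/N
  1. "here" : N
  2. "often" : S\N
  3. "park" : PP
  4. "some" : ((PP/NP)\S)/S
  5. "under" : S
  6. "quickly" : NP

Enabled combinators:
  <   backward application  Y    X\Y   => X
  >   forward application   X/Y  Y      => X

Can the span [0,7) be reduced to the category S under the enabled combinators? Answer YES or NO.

((S/PP)/(S\N))/N N S\N PP ((PP/NP)\S)/S S NP
CKY chart[0,7] = {PP}; S ∉ chart

NO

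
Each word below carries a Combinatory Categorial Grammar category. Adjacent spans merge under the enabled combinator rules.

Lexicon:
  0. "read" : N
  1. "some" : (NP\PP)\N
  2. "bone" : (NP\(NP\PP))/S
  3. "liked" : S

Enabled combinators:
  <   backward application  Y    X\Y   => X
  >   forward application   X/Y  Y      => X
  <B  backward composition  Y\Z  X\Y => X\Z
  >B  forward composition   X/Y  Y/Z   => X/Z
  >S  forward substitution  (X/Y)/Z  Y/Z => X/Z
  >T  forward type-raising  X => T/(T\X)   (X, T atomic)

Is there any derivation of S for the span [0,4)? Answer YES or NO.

NO

N (NP\PP)\N (NP\(NP\PP))/S S
CKY chart[0,4] = {N/(N\NP), NP, NP/(NP\NP), PP/(PP\NP), S/(S\NP)}; S ∉ chart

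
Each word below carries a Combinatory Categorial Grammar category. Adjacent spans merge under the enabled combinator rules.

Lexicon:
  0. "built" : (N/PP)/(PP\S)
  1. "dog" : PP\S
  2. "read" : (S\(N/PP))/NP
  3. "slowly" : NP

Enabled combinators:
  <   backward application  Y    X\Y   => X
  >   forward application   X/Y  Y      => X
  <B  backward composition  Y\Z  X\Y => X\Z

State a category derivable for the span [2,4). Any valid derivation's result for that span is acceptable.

[0,4] S   <
  [0,2] N/PP   >
    [0,1] "built" : (N/PP)/(PP\S)
    [1,2] "dog" : PP\S
  [2,4] S\(N/PP)   >
    [2,3] "read" : (S\(N/PP))/NP
    [3,4] "slowly" : NP

S\(N/PP)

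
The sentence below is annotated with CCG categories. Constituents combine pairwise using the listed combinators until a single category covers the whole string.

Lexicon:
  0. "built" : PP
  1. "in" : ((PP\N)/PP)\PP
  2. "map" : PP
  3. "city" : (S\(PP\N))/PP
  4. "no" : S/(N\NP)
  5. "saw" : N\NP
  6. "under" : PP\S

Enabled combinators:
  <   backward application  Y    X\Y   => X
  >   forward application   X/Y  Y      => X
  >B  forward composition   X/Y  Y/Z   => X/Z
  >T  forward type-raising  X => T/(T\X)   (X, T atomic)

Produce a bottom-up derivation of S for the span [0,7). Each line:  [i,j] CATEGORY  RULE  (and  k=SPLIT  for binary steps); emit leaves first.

[0,1] PP  lex  "built"
[1,2] ((PP\N)/PP)\PP  lex  "in"
[0,2] (PP\N)/PP  <  k=1
[2,3] PP  lex  "map"
[0,3] PP\N  >  k=2
[3,4] (S\(PP\N))/PP  lex  "city"
[4,5] S/(N\NP)  lex  "no"
[5,6] N\NP  lex  "saw"
[4,6] S  >  k=5
[6,7] PP\S  lex  "under"
[4,7] PP  <  k=6
[3,7] S\(PP\N)  >  k=4
[0,7] S  <  k=3

[0,7] S   <
  [0,3] PP\N   >
    [0,2] (PP\N)/PP   <
      [0,1] "built" : PP
      [1,2] "in" : ((PP\N)/PP)\PP
    [2,3] "map" : PP
  [3,7] S\(PP\N)   >
    [3,4] "city" : (S\(PP\N))/PP
    [4,7] PP   <
      [4,6] S   >
        [4,5] "no" : S/(N\NP)
        [5,6] "saw" : N\NP
      [6,7] "under" : PP\S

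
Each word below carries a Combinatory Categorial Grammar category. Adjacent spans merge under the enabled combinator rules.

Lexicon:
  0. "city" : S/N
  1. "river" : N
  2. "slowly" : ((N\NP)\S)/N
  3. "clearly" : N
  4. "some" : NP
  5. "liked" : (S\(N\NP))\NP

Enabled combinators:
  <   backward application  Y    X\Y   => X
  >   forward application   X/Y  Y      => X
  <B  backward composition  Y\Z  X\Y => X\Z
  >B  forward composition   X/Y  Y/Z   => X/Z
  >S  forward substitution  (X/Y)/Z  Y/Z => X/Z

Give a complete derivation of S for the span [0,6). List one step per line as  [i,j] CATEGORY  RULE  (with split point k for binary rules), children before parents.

[0,6] S   <
  [0,4] N\NP   <
    [0,2] S   >
      [0,1] "city" : S/N
      [1,2] "river" : N
    [2,4] (N\NP)\S   >
      [2,3] "slowly" : ((N\NP)\S)/N
      [3,4] "clearly" : N
  [4,6] S\(N\NP)   <
    [4,5] "some" : NP
    [5,6] "liked" : (S\(N\NP))\NP

[0,1] S/N  lex  "city"
[1,2] N  lex  "river"
[0,2] S  >  k=1
[2,3] ((N\NP)\S)/N  lex  "slowly"
[3,4] N  lex  "clearly"
[2,4] (N\NP)\S  >  k=3
[0,4] N\NP  <  k=2
[4,5] NP  lex  "some"
[5,6] (S\(N\NP))\NP  lex  "liked"
[4,6] S\(N\NP)  <  k=5
[0,6] S  <  k=4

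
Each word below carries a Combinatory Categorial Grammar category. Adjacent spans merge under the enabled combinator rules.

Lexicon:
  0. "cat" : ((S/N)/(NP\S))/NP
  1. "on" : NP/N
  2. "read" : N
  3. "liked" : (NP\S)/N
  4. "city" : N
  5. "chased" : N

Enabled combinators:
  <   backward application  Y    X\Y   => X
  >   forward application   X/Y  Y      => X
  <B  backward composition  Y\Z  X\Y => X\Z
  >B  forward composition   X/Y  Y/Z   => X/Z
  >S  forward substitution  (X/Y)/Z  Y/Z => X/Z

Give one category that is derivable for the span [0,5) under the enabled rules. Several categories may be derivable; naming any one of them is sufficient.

S/N

[0,6] S   >
  [0,5] S/N   >
    [0,3] (S/N)/(NP\S)   >
      [0,1] "cat" : ((S/N)/(NP\S))/NP
      [1,3] NP   >
        [1,2] "on" : NP/N
        [2,3] "read" : N
    [3,5] NP\S   >
      [3,4] "liked" : (NP\S)/N
      [4,5] "city" : N
  [5,6] "chased" : N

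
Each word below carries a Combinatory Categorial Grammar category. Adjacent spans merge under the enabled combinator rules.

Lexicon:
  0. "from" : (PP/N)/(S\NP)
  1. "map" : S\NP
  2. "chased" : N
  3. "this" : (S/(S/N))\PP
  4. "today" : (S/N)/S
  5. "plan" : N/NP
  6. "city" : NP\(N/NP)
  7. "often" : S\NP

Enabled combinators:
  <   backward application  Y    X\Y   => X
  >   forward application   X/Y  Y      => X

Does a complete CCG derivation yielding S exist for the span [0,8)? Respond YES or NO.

YES

[0,8] S   >
  [0,4] S/(S/N)   <
    [0,3] PP   >
      [0,2] PP/N   >
        [0,1] "from" : (PP/N)/(S\NP)
        [1,2] "map" : S\NP
      [2,3] "chased" : N
    [3,4] "this" : (S/(S/N))\PP
  [4,8] S/N   >
    [4,5] "today" : (S/N)/S
    [5,8] S   <
      [5,7] NP   <
        [5,6] "plan" : N/NP
        [6,7] "city" : NP\(N/NP)
      [7,8] "often" : S\NP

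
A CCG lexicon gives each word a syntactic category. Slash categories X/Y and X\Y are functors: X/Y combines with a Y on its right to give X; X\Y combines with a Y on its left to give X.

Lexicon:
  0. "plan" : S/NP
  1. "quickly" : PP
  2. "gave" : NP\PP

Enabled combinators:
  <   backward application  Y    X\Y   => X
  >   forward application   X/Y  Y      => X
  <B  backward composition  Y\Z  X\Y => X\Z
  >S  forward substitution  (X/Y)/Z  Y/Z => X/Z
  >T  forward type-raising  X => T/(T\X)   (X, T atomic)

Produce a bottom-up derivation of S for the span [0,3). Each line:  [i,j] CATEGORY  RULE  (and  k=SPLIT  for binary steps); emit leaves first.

[0,3] S   >
  [0,1] "plan" : S/NP
  [1,3] NP   <
    [1,2] "quickly" : PP
    [2,3] "gave" : NP\PP

[0,1] S/NP  lex  "plan"
[1,2] PP  lex  "quickly"
[2,3] NP\PP  lex  "gave"
[1,3] NP  <  k=2
[0,3] S  >  k=1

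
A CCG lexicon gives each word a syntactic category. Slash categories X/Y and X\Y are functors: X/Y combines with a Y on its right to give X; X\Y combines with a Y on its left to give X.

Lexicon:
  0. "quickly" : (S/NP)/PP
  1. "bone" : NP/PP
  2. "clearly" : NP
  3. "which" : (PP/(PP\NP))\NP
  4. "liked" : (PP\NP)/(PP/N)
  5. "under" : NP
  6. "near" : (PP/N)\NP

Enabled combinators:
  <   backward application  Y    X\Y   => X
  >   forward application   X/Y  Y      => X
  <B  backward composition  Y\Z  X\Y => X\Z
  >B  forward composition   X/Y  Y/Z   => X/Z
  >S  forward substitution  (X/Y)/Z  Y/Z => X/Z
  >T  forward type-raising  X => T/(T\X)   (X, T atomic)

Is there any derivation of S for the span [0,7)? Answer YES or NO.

YES

[0,7] S   >
  [0,2] S/PP   >S
    [0,1] "quickly" : (S/NP)/PP
    [1,2] "bone" : NP/PP
  [2,7] PP   >
    [2,4] PP/(PP\NP)   <
      [2,3] "clearly" : NP
      [3,4] "which" : (PP/(PP\NP))\NP
    [4,7] PP\NP   >
      [4,5] "liked" : (PP\NP)/(PP/N)
      [5,7] PP/N   <
        [5,6] "under" : NP
        [6,7] "near" : (PP/N)\NP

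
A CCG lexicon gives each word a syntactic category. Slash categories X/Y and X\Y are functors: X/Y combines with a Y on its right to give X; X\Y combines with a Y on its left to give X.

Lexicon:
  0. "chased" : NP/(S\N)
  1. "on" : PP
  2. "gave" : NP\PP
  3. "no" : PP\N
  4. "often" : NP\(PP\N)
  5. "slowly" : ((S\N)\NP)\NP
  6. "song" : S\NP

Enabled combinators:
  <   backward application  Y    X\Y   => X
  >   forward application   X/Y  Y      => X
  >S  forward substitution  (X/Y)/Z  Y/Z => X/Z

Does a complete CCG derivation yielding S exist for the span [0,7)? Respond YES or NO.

YES

[0,7] S   <
  [0,6] NP   >
    [0,1] "chased" : NP/(S\N)
    [1,6] S\N   <
      [1,3] NP   <
        [1,2] "on" : PP
        [2,3] "gave" : NP\PP
      [3,6] (S\N)\NP   <
        [3,5] NP   <
          [3,4] "no" : PP\N
          [4,5] "often" : NP\(PP\N)
        [5,6] "slowly" : ((S\N)\NP)\NP
  [6,7] "song" : S\NP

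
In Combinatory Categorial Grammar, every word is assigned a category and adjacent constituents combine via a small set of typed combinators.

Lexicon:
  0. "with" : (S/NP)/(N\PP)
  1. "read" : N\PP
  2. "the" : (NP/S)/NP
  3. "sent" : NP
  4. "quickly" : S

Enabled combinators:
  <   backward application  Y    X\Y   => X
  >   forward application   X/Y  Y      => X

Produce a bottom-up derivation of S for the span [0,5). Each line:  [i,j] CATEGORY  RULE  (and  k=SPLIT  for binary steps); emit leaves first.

[0,5] S   >
  [0,2] S/NP   >
    [0,1] "with" : (S/NP)/(N\PP)
    [1,2] "read" : N\PP
  [2,5] NP   >
    [2,4] NP/S   >
      [2,3] "the" : (NP/S)/NP
      [3,4] "sent" : NP
    [4,5] "quickly" : S

[0,1] (S/NP)/(N\PP)  lex  "with"
[1,2] N\PP  lex  "read"
[0,2] S/NP  >  k=1
[2,3] (NP/S)/NP  lex  "the"
[3,4] NP  lex  "sent"
[2,4] NP/S  >  k=3
[4,5] S  lex  "quickly"
[2,5] NP  >  k=4
[0,5] S  >  k=2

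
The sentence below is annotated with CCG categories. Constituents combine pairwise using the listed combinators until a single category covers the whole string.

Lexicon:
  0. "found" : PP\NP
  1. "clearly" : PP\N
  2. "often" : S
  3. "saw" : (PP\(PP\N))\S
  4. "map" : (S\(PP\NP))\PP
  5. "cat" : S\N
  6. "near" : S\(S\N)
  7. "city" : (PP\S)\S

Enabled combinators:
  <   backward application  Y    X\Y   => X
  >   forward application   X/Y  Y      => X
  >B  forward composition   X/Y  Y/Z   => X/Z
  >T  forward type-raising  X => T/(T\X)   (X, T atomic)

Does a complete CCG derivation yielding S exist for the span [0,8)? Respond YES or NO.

PP\NP PP\N S (PP\(PP\N))\S (S\(PP\NP))\PP S\N S\(S\N) (PP\S)\S
CKY chart[0,8] = {N/(N\PP), NP/(NP\PP), PP, PP/(PP\PP), S/(S\PP)}; S ∉ chart

NO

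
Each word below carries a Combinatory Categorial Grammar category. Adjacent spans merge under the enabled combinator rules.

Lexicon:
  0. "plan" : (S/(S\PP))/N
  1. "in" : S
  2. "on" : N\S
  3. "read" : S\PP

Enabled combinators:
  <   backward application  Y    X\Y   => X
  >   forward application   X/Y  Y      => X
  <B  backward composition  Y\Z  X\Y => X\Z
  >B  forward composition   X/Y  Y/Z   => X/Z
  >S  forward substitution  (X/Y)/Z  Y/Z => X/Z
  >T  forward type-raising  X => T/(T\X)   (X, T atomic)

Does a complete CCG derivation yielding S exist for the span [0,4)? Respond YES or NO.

[0,4] S   >
  [0,3] S/(S\PP)   >
    [0,1] "plan" : (S/(S\PP))/N
    [1,3] N   >
      [1,2] N/(N\S)   >T
        [1,2] "in" : S
      [2,3] "on" : N\S
  [3,4] "read" : S\PP

YES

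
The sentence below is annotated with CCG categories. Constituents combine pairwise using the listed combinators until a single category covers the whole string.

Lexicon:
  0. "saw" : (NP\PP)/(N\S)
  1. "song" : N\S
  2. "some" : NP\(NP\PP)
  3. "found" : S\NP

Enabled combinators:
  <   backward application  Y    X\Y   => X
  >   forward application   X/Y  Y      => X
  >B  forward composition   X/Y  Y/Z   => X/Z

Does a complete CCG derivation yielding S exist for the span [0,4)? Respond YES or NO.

[0,4] S   <
  [0,3] NP   <
    [0,2] NP\PP   >
      [0,1] "saw" : (NP\PP)/(N\S)
      [1,2] "song" : N\S
    [2,3] "some" : NP\(NP\PP)
  [3,4] "found" : S\NP

YES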